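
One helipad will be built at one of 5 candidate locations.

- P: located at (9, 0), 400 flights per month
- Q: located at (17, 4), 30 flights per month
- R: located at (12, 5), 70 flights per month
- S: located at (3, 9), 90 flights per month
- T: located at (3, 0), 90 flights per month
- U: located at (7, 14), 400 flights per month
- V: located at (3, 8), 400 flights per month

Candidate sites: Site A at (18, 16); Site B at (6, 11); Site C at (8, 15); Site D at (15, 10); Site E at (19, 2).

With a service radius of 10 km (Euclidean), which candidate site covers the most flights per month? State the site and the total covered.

Site B, covering 960

Coverage radius r = 10 km; a point is covered iff (Δx)²+(Δy)² ≤ 10² = 100.
  Site A (18, 16): covers {none} → 0
  Site B (6, 11): covers {R, S, U, V} → 960
  Site C (8, 15): covers {S, U, V} → 890
  Site D (15, 10): covers {Q, R, U} → 500
  Site E (19, 2): covers {Q, R} → 100
Maximum coverage at Site B: 960 flights per month.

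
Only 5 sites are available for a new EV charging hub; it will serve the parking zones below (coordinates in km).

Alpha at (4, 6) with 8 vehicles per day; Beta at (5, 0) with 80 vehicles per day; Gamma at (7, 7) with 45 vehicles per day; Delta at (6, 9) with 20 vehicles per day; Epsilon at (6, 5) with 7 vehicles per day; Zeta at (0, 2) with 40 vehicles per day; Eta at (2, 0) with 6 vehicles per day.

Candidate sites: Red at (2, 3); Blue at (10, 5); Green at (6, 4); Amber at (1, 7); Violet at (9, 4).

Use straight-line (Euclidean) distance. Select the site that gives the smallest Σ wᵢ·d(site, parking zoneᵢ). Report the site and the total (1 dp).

Total weighted distance at each candidate:
  Red (2, 3): total = 939.4
  Blue (10, 5): total = 1392.0
  Green (6, 4): total = 888.7
  Amber (1, 7): total = 1332.1
  Violet (9, 4): total = 1213.8
Minimum is at Green with total 888.7 km.

Green, total 888.7 km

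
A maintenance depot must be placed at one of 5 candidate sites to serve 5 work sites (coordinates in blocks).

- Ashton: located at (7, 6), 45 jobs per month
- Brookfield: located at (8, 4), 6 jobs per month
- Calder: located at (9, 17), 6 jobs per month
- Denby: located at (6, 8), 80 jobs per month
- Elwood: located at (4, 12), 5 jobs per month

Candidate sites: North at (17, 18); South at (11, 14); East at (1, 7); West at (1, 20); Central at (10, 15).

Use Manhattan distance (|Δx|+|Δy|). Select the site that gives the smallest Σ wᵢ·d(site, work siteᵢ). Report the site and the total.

Total weighted distance at each candidate:
  North (17, 18): total = 2957
  South (11, 14): total = 1573
  East (1, 7): total = 1003
  West (1, 20): total = 2519
  Central (10, 15): total = 1561
Minimum is at East with total 1003 blocks.

East, total 1003 blocks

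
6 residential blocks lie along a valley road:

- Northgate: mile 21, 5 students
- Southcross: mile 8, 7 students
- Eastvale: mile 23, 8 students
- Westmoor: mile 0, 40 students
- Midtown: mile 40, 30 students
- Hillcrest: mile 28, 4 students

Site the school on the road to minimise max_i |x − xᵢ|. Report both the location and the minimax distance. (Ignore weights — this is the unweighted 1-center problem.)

The 1-center on a line is the midpoint of the two extreme points: leftmost at 0, rightmost at 40.
Optimal location = (0 + 40)/2 = 20; maximum distance = (40 − 0)/2 = 20.

location 20, max distance 20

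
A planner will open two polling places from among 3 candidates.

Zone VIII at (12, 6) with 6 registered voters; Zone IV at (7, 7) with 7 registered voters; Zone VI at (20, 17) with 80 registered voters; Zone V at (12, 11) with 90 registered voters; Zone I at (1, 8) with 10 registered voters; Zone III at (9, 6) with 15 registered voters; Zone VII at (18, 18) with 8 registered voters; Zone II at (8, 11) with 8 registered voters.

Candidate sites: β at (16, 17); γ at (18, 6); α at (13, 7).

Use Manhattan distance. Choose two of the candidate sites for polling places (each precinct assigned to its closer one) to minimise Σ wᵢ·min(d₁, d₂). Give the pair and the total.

Evaluate every pair (each demand assigned to the nearer of the two):
  {β, α}: total = 1125
  {β, γ}: total = 1801
  {γ, α}: total = 1917
Best pair: {β, α} with total 1125.

{β, α}, total 1125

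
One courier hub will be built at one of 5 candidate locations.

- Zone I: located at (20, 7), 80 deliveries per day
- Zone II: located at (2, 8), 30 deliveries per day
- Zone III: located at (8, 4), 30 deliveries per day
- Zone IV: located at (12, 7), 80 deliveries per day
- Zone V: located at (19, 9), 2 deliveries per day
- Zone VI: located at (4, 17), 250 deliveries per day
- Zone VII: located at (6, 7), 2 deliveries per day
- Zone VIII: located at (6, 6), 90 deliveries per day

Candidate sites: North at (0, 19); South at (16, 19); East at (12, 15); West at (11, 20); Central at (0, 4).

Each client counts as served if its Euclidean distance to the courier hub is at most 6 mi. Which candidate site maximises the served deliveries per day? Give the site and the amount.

North, covering 250

Coverage radius r = 6 mi; a point is covered iff (Δx)²+(Δy)² ≤ 6² = 36.
  North (0, 19): covers {Zone VI} → 250
  South (16, 19): covers {none} → 0
  East (12, 15): covers {none} → 0
  West (11, 20): covers {none} → 0
  Central (0, 4): covers {Zone II} → 30
Maximum coverage at North: 250 deliveries per day.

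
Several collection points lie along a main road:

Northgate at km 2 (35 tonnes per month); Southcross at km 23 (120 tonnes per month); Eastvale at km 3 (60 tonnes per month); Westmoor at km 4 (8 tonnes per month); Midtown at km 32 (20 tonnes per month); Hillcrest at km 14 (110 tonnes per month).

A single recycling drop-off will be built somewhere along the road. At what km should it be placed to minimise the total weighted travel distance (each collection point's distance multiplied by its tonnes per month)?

x = 14

For a sum of weighted absolute distances on a line, the optimum is the weighted median (not the mean). Total weight W = 353; half-weight = 176.5.
Sort by position and accumulate weight:
  km 2 (Northgate, w=35) → cum 35
  km 3 (Eastvale, w=60) → cum 95
  km 4 (Westmoor, w=8) → cum 103
  km 14 (Hillcrest, w=110) → cum 213  ≥ 176.5 → median here
  km 23 (Southcross, w=120) → cum 333
  km 32 (Midtown, w=20) → cum 353
Optimal location: km 14.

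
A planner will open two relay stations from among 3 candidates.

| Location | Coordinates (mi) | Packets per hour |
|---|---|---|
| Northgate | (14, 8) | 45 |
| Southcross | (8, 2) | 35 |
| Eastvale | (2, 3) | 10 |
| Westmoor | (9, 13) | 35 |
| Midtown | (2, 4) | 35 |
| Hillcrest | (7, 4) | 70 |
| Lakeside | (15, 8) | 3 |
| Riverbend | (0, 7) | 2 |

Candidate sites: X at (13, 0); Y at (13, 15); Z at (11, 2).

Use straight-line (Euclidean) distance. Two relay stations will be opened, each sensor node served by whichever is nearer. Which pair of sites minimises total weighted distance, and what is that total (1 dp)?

{Y, Z}, total 1335.5

Evaluate every pair (each demand assigned to the nearer of the two):
  {Y, Z}: total = 1335.5
  {X, Z}: total = 1570.3
  {X, Y}: total = 1743.0
Best pair: {Y, Z} with total 1335.5.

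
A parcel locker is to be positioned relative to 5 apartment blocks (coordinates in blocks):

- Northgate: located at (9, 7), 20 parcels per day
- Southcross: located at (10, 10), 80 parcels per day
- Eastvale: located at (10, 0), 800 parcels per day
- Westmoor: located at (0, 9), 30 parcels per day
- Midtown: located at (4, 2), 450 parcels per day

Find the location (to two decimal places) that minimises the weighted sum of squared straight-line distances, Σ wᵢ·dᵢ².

The minimiser of Σwᵢ‖p−pᵢ‖² is the weighted centroid p* = (Σwᵢpᵢ)/(Σwᵢ).
Σwᵢ = 1380.
Σwᵢxᵢ = 20·9 + 80·10 + 800·10 + 30·0 + 450·4 = 10780.
Σwᵢyᵢ = 20·7 + 80·10 + 800·0 + 30·9 + 450·2 = 2110.
x* = 10780/1380 = 7.81, y* = 2110/1380 = 1.53.

(7.81, 1.53)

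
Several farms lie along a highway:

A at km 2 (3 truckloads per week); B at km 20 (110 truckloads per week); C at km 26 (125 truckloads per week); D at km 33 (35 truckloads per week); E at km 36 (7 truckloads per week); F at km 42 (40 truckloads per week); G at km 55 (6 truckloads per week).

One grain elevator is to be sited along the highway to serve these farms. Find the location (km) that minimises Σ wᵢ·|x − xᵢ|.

For a sum of weighted absolute distances on a line, the optimum is the weighted median (not the mean). Total weight W = 326; half-weight = 163.
Sort by position and accumulate weight:
  km 2 (A, w=3) → cum 3
  km 20 (B, w=110) → cum 113
  km 26 (C, w=125) → cum 238  ≥ 163 → median here
  km 33 (D, w=35) → cum 273
  km 36 (E, w=7) → cum 280
  km 42 (F, w=40) → cum 320
  km 55 (G, w=6) → cum 326
Optimal location: km 26.

x = 26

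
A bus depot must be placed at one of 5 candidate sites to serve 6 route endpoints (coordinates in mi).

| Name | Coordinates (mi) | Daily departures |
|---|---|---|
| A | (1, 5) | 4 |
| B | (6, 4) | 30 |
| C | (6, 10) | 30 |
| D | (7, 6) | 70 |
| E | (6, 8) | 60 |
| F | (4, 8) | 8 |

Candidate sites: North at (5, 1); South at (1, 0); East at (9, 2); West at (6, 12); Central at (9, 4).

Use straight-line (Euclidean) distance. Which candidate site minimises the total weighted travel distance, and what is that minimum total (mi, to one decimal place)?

Total weighted distance at each candidate:
  North (5, 1): total = 1247.0
  South (1, 0): total = 1775.9
  East (9, 2): total = 1176.7
  West (6, 12): total = 1036.0
  Central (9, 4): total = 872.7
Minimum is at Central with total 872.7 mi.

Central, total 872.7 mi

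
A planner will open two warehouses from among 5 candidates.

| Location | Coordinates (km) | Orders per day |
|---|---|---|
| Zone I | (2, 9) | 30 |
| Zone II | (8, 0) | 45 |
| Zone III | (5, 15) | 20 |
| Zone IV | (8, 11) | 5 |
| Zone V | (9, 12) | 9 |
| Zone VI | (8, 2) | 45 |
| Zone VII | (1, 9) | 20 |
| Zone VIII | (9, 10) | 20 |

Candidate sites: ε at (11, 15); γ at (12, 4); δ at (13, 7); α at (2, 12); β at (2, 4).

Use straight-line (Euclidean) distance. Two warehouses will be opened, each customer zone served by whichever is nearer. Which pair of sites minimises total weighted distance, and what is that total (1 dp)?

Evaluate every pair (each demand assigned to the nearer of the two):
  {γ, α}: total = 921.5
  {α, β}: total = 1086.2
  {δ, α}: total = 1131.4
  {ε, β}: total = 1146.2
  {γ, β}: total = 1187.2
  {δ, β}: total = 1277.0
  {ε, γ}: total = 1298.7
  {γ, δ}: total = 1448.8
  {ε, α}: total = 1531.8
  {ε, δ}: total = 1540.5
Best pair: {γ, α} with total 921.5.

{γ, α}, total 921.5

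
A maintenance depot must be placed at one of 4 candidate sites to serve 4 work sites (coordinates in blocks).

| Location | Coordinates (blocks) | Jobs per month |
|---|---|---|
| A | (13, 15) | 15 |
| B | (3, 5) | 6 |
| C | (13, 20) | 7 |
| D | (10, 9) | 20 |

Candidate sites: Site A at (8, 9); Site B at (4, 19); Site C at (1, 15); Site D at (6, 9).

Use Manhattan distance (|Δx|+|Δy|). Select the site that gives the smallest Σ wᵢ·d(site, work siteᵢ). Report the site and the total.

Site A, total 371 blocks

Total weighted distance at each candidate:
  Site A (8, 9): total = 371
  Site B (4, 19): total = 675
  Site C (1, 15): total = 671
  Site D (6, 9): total = 443
Minimum is at Site A with total 371 blocks.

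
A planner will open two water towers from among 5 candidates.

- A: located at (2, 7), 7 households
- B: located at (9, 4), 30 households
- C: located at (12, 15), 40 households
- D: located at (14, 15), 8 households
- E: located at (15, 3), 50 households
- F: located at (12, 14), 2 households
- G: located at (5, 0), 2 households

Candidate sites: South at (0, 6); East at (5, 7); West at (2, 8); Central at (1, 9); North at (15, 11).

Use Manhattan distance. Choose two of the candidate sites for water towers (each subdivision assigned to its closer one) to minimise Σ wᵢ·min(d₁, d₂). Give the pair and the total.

Evaluate every pair (each demand assigned to the nearer of the two):
  {East, North}: total = 977
  {West, North}: total = 1091
  {South, North}: total = 1105
  {Central, North}: total = 1169
  {East, West}: total = 1695
  {South, East}: total = 1709
  {East, Central}: total = 1709
  {South, West}: total = 2123
  {West, Central}: total = 2123
  {South, Central}: total = 2137
Best pair: {East, North} with total 977.

{East, North}, total 977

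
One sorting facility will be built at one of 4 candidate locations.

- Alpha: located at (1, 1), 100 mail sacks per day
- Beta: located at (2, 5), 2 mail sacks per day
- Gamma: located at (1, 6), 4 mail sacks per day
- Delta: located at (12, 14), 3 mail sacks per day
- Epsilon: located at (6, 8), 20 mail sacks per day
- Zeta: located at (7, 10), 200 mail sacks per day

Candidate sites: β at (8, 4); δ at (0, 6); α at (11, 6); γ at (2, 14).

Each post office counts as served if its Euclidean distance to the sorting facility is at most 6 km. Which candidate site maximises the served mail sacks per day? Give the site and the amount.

Coverage radius r = 6 km; a point is covered iff (Δx)²+(Δy)² ≤ 6² = 36.
  β (8, 4): covers {Epsilon} → 20
  δ (0, 6): covers {Alpha, Beta, Gamma} → 106
  α (11, 6): covers {Epsilon, Zeta} → 220
  γ (2, 14): covers {none} → 0
Maximum coverage at α: 220 mail sacks per day.

α, covering 220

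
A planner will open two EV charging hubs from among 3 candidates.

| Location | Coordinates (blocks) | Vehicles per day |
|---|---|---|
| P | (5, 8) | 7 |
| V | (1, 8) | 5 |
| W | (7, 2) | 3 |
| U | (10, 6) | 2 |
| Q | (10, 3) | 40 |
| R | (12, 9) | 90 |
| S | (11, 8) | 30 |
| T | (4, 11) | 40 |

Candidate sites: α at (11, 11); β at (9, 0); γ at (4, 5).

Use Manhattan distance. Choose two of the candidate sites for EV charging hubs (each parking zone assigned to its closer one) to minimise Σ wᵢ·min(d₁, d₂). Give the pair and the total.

{α, β}, total 952

Evaluate every pair (each demand assigned to the nearer of the two):
  {α, β}: total = 952
  {α, γ}: total = 1008
  {β, γ}: total = 1864
Best pair: {α, β} with total 952.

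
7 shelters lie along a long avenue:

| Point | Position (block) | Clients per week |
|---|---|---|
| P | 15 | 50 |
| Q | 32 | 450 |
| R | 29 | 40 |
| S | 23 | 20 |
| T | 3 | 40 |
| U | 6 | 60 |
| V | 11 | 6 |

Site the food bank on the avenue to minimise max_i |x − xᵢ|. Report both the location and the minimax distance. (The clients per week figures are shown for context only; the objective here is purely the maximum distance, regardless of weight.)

The 1-center on a line is the midpoint of the two extreme points: leftmost at 3, rightmost at 32.
Optimal location = (3 + 32)/2 = 17.5; maximum distance = (32 − 3)/2 = 14.5.

location 17.5, max distance 14.5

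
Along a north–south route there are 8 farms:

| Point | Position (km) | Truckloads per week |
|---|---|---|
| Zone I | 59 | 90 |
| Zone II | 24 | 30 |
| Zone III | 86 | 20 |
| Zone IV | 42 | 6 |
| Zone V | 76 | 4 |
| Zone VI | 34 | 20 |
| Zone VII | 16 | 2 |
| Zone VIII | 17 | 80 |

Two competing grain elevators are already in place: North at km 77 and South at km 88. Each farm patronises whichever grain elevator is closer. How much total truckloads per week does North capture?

The indifferent point is the midpoint (77+88)/2 = 82.5; farms left of it (closer to North at 77) go to North, those right go to South.
  Zone VII at 16 (w=2) → North
  Zone VIII at 17 (w=80) → North
  Zone II at 24 (w=30) → North
  Zone VI at 34 (w=20) → North
  Zone IV at 42 (w=6) → North
  Zone I at 59 (w=90) → North
  Zone V at 76 (w=4) → North
  Zone III at 86 (w=20) → South
North captures 232; South captures 20.

232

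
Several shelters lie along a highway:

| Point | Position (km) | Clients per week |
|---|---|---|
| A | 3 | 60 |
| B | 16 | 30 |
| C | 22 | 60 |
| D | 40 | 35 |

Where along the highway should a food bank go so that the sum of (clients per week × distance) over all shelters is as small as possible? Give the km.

x = 22

For a sum of weighted absolute distances on a line, the optimum is the weighted median (not the mean). Total weight W = 185; half-weight = 92.5.
Sort by position and accumulate weight:
  km 3 (A, w=60) → cum 60
  km 16 (B, w=30) → cum 90
  km 22 (C, w=60) → cum 150  ≥ 92.5 → median here
  km 40 (D, w=35) → cum 185
Optimal location: km 22.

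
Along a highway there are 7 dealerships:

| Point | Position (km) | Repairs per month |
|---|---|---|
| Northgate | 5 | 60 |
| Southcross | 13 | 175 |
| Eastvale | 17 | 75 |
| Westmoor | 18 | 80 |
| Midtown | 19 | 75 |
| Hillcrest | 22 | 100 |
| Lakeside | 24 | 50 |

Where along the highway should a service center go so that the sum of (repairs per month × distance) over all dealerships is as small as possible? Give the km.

x = 17

For a sum of weighted absolute distances on a line, the optimum is the weighted median (not the mean). Total weight W = 615; half-weight = 307.5.
Sort by position and accumulate weight:
  km 5 (Northgate, w=60) → cum 60
  km 13 (Southcross, w=175) → cum 235
  km 17 (Eastvale, w=75) → cum 310  ≥ 307.5 → median here
  km 18 (Westmoor, w=80) → cum 390
  km 19 (Midtown, w=75) → cum 465
  km 22 (Hillcrest, w=100) → cum 565
  km 24 (Lakeside, w=50) → cum 615
Optimal location: km 17.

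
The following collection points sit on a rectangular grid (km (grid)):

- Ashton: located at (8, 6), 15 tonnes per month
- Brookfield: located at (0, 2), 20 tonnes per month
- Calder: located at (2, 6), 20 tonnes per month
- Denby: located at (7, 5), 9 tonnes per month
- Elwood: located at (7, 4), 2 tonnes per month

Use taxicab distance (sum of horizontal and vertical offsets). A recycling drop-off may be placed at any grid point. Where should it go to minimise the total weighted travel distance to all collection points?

Manhattan distance separates: Σwᵢ(|x−xᵢ|+|y−yᵢ|) = Σwᵢ|x−xᵢ| + Σwᵢ|y−yᵢ|, so x and y are optimised independently as 1-D weighted medians.
Total weight W = 66; half = 33.
x-coordinate, sorted with cumulative weight:
  x=0 (Brookfield, w=20) cum 20
  x=2 (Calder, w=20) cum 40  ← median
  x=7 (Denby, w=9) cum 49
  x=7 (Elwood, w=2) cum 51
  x=8 (Ashton, w=15) cum 66
⇒ x* = 2
y-coordinate, sorted with cumulative weight:
  y=2 (Brookfield, w=20) cum 20
  y=4 (Elwood, w=2) cum 22
  y=5 (Denby, w=9) cum 31
  y=6 (Ashton, w=15) cum 46  ← median
  y=6 (Calder, w=20) cum 66
⇒ y* = 6

(2, 6)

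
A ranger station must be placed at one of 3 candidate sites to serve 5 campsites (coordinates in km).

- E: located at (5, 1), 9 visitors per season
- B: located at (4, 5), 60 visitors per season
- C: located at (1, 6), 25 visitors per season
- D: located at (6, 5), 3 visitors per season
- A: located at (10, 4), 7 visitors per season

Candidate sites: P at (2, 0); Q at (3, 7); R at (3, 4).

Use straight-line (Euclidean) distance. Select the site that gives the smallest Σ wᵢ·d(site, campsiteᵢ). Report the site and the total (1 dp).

R, total 246.5 km

Total weighted distance at each candidate:
  P (2, 0): total = 585.5
  Q (3, 7): total = 311.1
  R (3, 4): total = 246.5
Minimum is at R with total 246.5 km.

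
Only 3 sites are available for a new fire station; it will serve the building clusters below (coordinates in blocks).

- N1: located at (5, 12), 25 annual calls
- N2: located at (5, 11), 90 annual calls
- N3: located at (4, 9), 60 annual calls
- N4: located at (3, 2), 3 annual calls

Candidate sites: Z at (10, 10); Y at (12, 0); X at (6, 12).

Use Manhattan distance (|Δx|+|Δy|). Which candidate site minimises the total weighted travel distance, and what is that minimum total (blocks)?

Total weighted distance at each candidate:
  Z (10, 10): total = 1180
  Y (12, 0): total = 3148
  X (6, 12): total = 544
Minimum is at X with total 544 blocks.

X, total 544 blocks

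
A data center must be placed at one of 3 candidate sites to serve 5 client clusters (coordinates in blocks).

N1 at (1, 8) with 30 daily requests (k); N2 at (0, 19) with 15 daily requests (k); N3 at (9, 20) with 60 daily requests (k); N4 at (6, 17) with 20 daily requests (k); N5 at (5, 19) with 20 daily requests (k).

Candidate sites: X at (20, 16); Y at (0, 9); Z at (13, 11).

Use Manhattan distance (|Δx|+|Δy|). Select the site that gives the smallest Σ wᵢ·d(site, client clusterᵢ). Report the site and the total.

Total weighted distance at each candidate:
  X (20, 16): total = 2715
  Y (0, 9): total = 1990
  Z (13, 11): total = 2125
Minimum is at Y with total 1990 blocks.

Y, total 1990 blocks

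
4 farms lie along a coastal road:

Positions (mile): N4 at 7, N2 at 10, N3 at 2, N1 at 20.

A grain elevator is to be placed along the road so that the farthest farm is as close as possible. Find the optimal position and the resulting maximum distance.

location 11, max distance 9

The 1-center on a line is the midpoint of the two extreme points: leftmost at 2, rightmost at 20.
Optimal location = (2 + 20)/2 = 11; maximum distance = (20 − 2)/2 = 9.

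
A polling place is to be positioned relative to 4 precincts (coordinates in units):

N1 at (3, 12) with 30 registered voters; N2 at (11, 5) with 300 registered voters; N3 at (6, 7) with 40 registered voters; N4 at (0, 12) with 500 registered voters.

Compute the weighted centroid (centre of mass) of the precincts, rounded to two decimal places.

(4.17, 9.36)

The minimiser of Σwᵢ‖p−pᵢ‖² is the weighted centroid p* = (Σwᵢpᵢ)/(Σwᵢ).
Σwᵢ = 870.
Σwᵢxᵢ = 30·3 + 300·11 + 40·6 + 500·0 = 3630.
Σwᵢyᵢ = 30·12 + 300·5 + 40·7 + 500·12 = 8140.
x* = 3630/870 = 4.17, y* = 8140/870 = 9.36.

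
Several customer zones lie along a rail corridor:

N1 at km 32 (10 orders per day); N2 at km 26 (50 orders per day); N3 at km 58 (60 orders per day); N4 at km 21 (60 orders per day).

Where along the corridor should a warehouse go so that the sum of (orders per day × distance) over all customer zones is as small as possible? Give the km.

For a sum of weighted absolute distances on a line, the optimum is the weighted median (not the mean). Total weight W = 180; half-weight = 90.
Sort by position and accumulate weight:
  km 21 (N4, w=60) → cum 60
  km 26 (N2, w=50) → cum 110  ≥ 90 → median here
  km 32 (N1, w=10) → cum 120
  km 58 (N3, w=60) → cum 180
Optimal location: km 26.

x = 26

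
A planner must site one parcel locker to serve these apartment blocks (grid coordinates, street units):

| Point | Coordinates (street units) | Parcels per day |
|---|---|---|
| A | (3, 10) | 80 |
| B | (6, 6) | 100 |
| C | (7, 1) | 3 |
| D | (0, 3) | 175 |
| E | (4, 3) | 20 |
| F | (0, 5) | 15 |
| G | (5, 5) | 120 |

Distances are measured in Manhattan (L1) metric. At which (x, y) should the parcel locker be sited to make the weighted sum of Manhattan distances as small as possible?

(3, 5)

Manhattan distance separates: Σwᵢ(|x−xᵢ|+|y−yᵢ|) = Σwᵢ|x−xᵢ| + Σwᵢ|y−yᵢ|, so x and y are optimised independently as 1-D weighted medians.
Total weight W = 513; half = 256.5.
x-coordinate, sorted with cumulative weight:
  x=0 (D, w=175) cum 175
  x=0 (F, w=15) cum 190
  x=3 (A, w=80) cum 270  ← median
  x=4 (E, w=20) cum 290
  x=5 (G, w=120) cum 410
  x=6 (B, w=100) cum 510
  x=7 (C, w=3) cum 513
⇒ x* = 3
y-coordinate, sorted with cumulative weight:
  y=1 (C, w=3) cum 3
  y=3 (D, w=175) cum 178
  y=3 (E, w=20) cum 198
  y=5 (F, w=15) cum 213
  y=5 (G, w=120) cum 333  ← median
  y=6 (B, w=100) cum 433
  y=10 (A, w=80) cum 513
⇒ y* = 5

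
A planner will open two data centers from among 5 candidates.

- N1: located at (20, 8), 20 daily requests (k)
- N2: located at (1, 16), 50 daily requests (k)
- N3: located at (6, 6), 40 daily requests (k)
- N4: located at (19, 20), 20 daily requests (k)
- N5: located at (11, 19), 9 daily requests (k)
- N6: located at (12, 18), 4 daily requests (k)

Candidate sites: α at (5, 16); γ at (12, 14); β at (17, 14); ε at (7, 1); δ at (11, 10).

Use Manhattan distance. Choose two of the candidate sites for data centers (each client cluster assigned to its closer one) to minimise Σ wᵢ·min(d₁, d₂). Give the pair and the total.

Evaluate every pair (each demand assigned to the nearer of the two):
  {α, β}: total = 1097
  {α, γ}: total = 1250
  {α, δ}: total = 1257
  {α, ε}: total = 1317
  {γ, ε}: total = 1500
  {γ, δ}: total = 1560
  {β, ε}: total = 1615
  {β, δ}: total = 1617
  {γ, β}: total = 1620
  {ε, δ}: total = 1737
Best pair: {α, β} with total 1097.

{α, β}, total 1097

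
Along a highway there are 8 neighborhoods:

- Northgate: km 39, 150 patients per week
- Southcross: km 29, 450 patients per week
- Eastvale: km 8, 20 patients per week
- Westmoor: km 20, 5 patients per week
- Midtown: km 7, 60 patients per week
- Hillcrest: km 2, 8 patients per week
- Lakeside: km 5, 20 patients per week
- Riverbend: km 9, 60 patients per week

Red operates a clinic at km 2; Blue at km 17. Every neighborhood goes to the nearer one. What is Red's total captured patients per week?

The indifferent point is the midpoint (2+17)/2 = 9.5; neighborhoods left of it (closer to Red at 2) go to Red, those right go to Blue.
  Hillcrest at 2 (w=8) → Red
  Lakeside at 5 (w=20) → Red
  Midtown at 7 (w=60) → Red
  Eastvale at 8 (w=20) → Red
  Riverbend at 9 (w=60) → Red
  Westmoor at 20 (w=5) → Blue
  Southcross at 29 (w=450) → Blue
  Northgate at 39 (w=150) → Blue
Red captures 168; Blue captures 605.

168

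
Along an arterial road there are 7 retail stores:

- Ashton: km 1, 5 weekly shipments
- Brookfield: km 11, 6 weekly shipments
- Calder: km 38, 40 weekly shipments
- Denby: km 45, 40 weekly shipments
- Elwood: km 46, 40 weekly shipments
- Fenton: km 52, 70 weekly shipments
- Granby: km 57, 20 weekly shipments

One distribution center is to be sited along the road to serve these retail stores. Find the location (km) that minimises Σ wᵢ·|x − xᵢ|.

x = 46

For a sum of weighted absolute distances on a line, the optimum is the weighted median (not the mean). Total weight W = 221; half-weight = 110.5.
Sort by position and accumulate weight:
  km 1 (Ashton, w=5) → cum 5
  km 11 (Brookfield, w=6) → cum 11
  km 38 (Calder, w=40) → cum 51
  km 45 (Denby, w=40) → cum 91
  km 46 (Elwood, w=40) → cum 131  ≥ 110.5 → median here
  km 52 (Fenton, w=70) → cum 201
  km 57 (Granby, w=20) → cum 221
Optimal location: km 46.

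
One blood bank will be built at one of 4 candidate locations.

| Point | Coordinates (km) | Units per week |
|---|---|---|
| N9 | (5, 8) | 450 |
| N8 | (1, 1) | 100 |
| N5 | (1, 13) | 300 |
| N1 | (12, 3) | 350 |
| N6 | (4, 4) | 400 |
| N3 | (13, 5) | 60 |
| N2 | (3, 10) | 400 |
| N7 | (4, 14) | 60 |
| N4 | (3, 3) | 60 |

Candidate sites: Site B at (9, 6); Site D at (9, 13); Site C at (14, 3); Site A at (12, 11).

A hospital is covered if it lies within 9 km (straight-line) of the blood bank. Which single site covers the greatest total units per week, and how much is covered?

Site B, covering 1720

Coverage radius r = 9 km; a point is covered iff (Δx)²+(Δy)² ≤ 9² = 81.
  Site B (9, 6): covers {N9, N1, N6, N3, N2, N4} → 1720
  Site D (9, 13): covers {N9, N5, N3, N2, N7} → 1270
  Site C (14, 3): covers {N1, N3} → 410
  Site A (12, 11): covers {N9, N1, N3, N7} → 920
Maximum coverage at Site B: 1720 units per week.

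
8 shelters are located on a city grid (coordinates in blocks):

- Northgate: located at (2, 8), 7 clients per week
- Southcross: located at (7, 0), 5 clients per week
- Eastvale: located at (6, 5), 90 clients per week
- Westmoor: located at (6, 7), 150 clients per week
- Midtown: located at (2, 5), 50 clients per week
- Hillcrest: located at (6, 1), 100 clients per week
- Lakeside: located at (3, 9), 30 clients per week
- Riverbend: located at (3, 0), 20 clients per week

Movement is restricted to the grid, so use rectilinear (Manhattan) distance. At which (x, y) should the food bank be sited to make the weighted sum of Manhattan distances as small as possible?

(6, 5)

Manhattan distance separates: Σwᵢ(|x−xᵢ|+|y−yᵢ|) = Σwᵢ|x−xᵢ| + Σwᵢ|y−yᵢ|, so x and y are optimised independently as 1-D weighted medians.
Total weight W = 452; half = 226.
x-coordinate, sorted with cumulative weight:
  x=2 (Northgate, w=7) cum 7
  x=2 (Midtown, w=50) cum 57
  x=3 (Lakeside, w=30) cum 87
  x=3 (Riverbend, w=20) cum 107
  x=6 (Eastvale, w=90) cum 197
  x=6 (Westmoor, w=150) cum 347  ← median
  x=6 (Hillcrest, w=100) cum 447
  x=7 (Southcross, w=5) cum 452
⇒ x* = 6
y-coordinate, sorted with cumulative weight:
  y=0 (Southcross, w=5) cum 5
  y=0 (Riverbend, w=20) cum 25
  y=1 (Hillcrest, w=100) cum 125
  y=5 (Eastvale, w=90) cum 215
  y=5 (Midtown, w=50) cum 265  ← median
  y=7 (Westmoor, w=150) cum 415
  y=8 (Northgate, w=7) cum 422
  y=9 (Lakeside, w=30) cum 452
⇒ y* = 5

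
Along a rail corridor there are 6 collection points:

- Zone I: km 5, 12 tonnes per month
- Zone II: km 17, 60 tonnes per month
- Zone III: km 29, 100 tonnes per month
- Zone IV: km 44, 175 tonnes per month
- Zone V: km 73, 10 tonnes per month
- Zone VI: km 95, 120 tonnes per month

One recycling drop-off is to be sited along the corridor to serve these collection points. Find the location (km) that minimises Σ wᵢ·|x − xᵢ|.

For a sum of weighted absolute distances on a line, the optimum is the weighted median (not the mean). Total weight W = 477; half-weight = 238.5.
Sort by position and accumulate weight:
  km 5 (Zone I, w=12) → cum 12
  km 17 (Zone II, w=60) → cum 72
  km 29 (Zone III, w=100) → cum 172
  km 44 (Zone IV, w=175) → cum 347  ≥ 238.5 → median here
  km 73 (Zone V, w=10) → cum 357
  km 95 (Zone VI, w=120) → cum 477
Optimal location: km 44.

x = 44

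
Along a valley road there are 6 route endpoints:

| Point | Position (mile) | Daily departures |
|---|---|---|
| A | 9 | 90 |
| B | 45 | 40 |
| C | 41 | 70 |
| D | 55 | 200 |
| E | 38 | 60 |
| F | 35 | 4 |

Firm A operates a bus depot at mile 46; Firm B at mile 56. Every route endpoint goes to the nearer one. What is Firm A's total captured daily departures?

264

The indifferent point is the midpoint (46+56)/2 = 51; route endpoints left of it (closer to Firm A at 46) go to Firm A, those right go to Firm B.
  A at 9 (w=90) → Firm A
  F at 35 (w=4) → Firm A
  E at 38 (w=60) → Firm A
  C at 41 (w=70) → Firm A
  B at 45 (w=40) → Firm A
  D at 55 (w=200) → Firm B
Firm A captures 264; Firm B captures 200.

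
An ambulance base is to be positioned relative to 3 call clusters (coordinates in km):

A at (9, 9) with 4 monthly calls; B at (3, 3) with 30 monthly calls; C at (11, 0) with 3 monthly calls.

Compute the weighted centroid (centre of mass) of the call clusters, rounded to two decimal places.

The minimiser of Σwᵢ‖p−pᵢ‖² is the weighted centroid p* = (Σwᵢpᵢ)/(Σwᵢ).
Σwᵢ = 37.
Σwᵢxᵢ = 4·9 + 30·3 + 3·11 = 159.
Σwᵢyᵢ = 4·9 + 30·3 + 3·0 = 126.
x* = 159/37 = 4.30, y* = 126/37 = 3.41.

(4.30, 3.41)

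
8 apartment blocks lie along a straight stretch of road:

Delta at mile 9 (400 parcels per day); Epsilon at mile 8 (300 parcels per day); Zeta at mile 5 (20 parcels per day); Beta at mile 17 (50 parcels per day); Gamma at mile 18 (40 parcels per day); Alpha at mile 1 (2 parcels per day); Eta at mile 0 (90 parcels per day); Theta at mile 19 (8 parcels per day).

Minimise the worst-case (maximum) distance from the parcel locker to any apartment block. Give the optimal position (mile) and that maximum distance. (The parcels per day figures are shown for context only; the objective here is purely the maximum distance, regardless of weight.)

The 1-center on a line is the midpoint of the two extreme points: leftmost at 0, rightmost at 19.
Optimal location = (0 + 19)/2 = 9.5; maximum distance = (19 − 0)/2 = 9.5.

location 9.5, max distance 9.5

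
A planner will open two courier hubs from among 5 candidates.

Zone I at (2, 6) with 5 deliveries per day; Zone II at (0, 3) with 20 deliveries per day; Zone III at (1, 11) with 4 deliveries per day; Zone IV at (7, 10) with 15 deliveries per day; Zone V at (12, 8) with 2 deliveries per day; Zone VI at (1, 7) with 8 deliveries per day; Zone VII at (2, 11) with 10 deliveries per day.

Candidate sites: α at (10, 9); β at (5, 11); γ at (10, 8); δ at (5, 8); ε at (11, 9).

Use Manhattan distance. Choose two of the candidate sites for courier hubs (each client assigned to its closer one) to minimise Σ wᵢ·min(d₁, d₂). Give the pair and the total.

{β, δ}, total 370

Evaluate every pair (each demand assigned to the nearer of the two):
  {β, δ}: total = 370
  {γ, δ}: total = 417
  {δ, ε}: total = 417
  {α, δ}: total = 419
  {β, γ}: total = 459
  {β, ε}: total = 459
  {α, β}: total = 461
  {α, γ}: total = 638
  {γ, ε}: total = 667
  {α, ε}: total = 671
Best pair: {β, δ} with total 370.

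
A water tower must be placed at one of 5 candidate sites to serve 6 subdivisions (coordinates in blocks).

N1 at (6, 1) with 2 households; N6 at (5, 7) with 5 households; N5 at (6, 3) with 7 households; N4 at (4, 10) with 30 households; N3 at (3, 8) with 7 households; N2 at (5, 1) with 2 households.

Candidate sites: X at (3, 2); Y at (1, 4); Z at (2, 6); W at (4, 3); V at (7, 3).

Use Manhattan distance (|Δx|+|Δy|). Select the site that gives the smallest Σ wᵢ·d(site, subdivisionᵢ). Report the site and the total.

Total weighted distance at each candidate:
  X (3, 2): total = 389
  Y (1, 4): total = 419
  Z (2, 6): total = 304
  W (4, 3): total = 305
  V (7, 3): total = 414
Minimum is at Z with total 304 blocks.

Z, total 304 blocks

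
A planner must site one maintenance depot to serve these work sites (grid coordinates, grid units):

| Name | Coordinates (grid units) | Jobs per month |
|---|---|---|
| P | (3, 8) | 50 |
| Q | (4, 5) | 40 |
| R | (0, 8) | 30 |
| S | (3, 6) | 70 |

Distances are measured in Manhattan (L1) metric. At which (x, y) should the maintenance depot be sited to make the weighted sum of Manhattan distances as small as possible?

(3, 6)

Manhattan distance separates: Σwᵢ(|x−xᵢ|+|y−yᵢ|) = Σwᵢ|x−xᵢ| + Σwᵢ|y−yᵢ|, so x and y are optimised independently as 1-D weighted medians.
Total weight W = 190; half = 95.
x-coordinate, sorted with cumulative weight:
  x=0 (R, w=30) cum 30
  x=3 (P, w=50) cum 80
  x=3 (S, w=70) cum 150  ← median
  x=4 (Q, w=40) cum 190
⇒ x* = 3
y-coordinate, sorted with cumulative weight:
  y=5 (Q, w=40) cum 40
  y=6 (S, w=70) cum 110  ← median
  y=8 (P, w=50) cum 160
  y=8 (R, w=30) cum 190
⇒ y* = 6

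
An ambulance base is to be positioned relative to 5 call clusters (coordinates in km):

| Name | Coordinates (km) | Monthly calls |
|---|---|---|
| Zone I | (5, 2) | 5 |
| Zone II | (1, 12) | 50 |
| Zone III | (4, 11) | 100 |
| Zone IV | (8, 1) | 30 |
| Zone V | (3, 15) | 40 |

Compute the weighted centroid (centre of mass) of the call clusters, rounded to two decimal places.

The minimiser of Σwᵢ‖p−pᵢ‖² is the weighted centroid p* = (Σwᵢpᵢ)/(Σwᵢ).
Σwᵢ = 225.
Σwᵢxᵢ = 5·5 + 50·1 + 100·4 + 30·8 + 40·3 = 835.
Σwᵢyᵢ = 5·2 + 50·12 + 100·11 + 30·1 + 40·15 = 2340.
x* = 835/225 = 3.71, y* = 2340/225 = 10.40.

(3.71, 10.40)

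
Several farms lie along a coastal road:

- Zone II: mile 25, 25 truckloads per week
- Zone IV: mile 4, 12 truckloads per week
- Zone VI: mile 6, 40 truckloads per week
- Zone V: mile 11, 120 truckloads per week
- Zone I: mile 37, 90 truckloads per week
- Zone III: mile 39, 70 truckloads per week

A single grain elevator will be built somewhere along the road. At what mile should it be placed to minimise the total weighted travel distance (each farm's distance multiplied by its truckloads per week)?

For a sum of weighted absolute distances on a line, the optimum is the weighted median (not the mean). Total weight W = 357; half-weight = 178.5.
Sort by position and accumulate weight:
  mile 4 (Zone IV, w=12) → cum 12
  mile 6 (Zone VI, w=40) → cum 52
  mile 11 (Zone V, w=120) → cum 172
  mile 25 (Zone II, w=25) → cum 197  ≥ 178.5 → median here
  mile 37 (Zone I, w=90) → cum 287
  mile 39 (Zone III, w=70) → cum 357
Optimal location: mile 25.

x = 25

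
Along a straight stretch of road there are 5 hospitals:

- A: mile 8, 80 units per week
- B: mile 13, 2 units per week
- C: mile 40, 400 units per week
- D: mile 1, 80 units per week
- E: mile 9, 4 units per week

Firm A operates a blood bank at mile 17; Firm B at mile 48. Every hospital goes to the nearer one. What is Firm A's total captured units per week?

166

The indifferent point is the midpoint (17+48)/2 = 32.5; hospitals left of it (closer to Firm A at 17) go to Firm A, those right go to Firm B.
  D at 1 (w=80) → Firm A
  A at 8 (w=80) → Firm A
  E at 9 (w=4) → Firm A
  B at 13 (w=2) → Firm A
  C at 40 (w=400) → Firm B
Firm A captures 166; Firm B captures 400.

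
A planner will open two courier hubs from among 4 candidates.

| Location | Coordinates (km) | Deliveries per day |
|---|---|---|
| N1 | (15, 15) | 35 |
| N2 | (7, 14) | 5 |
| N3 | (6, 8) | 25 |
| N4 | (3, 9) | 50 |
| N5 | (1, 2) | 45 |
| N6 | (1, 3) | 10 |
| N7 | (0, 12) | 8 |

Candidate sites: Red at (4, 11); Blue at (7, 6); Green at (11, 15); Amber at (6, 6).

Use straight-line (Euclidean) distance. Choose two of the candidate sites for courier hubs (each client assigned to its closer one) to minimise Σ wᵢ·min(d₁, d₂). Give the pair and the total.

Evaluate every pair (each demand assigned to the nearer of the two):
  {Green, Amber}: total = 837.1
  {Red, Green}: total = 907.9
  {Blue, Green}: total = 931.9
  {Red, Amber}: total = 972.1
  {Red, Blue}: total = 1023.1
  {Blue, Amber}: total = 1137.9
Best pair: {Green, Amber} with total 837.1.

{Green, Amber}, total 837.1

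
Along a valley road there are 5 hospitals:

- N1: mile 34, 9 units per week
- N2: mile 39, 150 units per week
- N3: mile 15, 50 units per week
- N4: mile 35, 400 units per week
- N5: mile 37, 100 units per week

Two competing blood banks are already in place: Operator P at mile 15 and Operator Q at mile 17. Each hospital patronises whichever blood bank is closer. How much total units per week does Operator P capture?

50

The indifferent point is the midpoint (15+17)/2 = 16; hospitals left of it (closer to Operator P at 15) go to Operator P, those right go to Operator Q.
  N3 at 15 (w=50) → Operator P
  N1 at 34 (w=9) → Operator Q
  N4 at 35 (w=400) → Operator Q
  N5 at 37 (w=100) → Operator Q
  N2 at 39 (w=150) → Operator Q
Operator P captures 50; Operator Q captures 659.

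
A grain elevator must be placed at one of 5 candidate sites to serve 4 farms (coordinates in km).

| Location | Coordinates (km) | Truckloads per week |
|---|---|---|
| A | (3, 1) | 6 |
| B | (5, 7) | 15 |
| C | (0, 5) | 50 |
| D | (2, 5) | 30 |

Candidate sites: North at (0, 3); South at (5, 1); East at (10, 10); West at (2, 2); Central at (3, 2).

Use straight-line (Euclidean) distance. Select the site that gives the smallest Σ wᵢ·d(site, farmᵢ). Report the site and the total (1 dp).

Total weighted distance at each candidate:
  North (0, 3): total = 302.5
  South (5, 1): total = 572.2
  East (10, 10): total = 997.9
  West (2, 2): total = 366.2
  Central (3, 2): total = 393.8
Minimum is at North with total 302.5 km.

North, total 302.5 km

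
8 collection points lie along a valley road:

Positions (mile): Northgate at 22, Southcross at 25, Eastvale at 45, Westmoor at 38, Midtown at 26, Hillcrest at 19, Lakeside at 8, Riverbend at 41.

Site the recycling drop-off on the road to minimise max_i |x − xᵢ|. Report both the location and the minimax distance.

location 26.5, max distance 18.5

The 1-center on a line is the midpoint of the two extreme points: leftmost at 8, rightmost at 45.
Optimal location = (8 + 45)/2 = 26.5; maximum distance = (45 − 8)/2 = 18.5.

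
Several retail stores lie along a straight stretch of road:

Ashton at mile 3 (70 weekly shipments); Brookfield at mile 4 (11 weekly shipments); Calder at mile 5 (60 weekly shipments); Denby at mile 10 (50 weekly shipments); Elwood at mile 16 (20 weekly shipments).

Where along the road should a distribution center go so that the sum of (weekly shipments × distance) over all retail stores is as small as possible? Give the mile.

For a sum of weighted absolute distances on a line, the optimum is the weighted median (not the mean). Total weight W = 211; half-weight = 105.5.
Sort by position and accumulate weight:
  mile 3 (Ashton, w=70) → cum 70
  mile 4 (Brookfield, w=11) → cum 81
  mile 5 (Calder, w=60) → cum 141  ≥ 105.5 → median here
  mile 10 (Denby, w=50) → cum 191
  mile 16 (Elwood, w=20) → cum 211
Optimal location: mile 5.

x = 5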